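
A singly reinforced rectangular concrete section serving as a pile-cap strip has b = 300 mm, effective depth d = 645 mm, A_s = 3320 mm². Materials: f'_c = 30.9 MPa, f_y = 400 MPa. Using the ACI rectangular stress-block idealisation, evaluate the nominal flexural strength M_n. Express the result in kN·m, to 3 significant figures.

M_n ≈ 745 kN·m

T = A_s f_y = 3320 × 400 = 1328000 N = 1328 kN.
From C = T: a = T/(0.85 f'_c b) = 1328000/(0.85 × 30.9 × 300) = 168.54 mm.
M_n = T(d − a/2) = 1328 kN × (645 − 84.27) mm = 744.65 kN·m.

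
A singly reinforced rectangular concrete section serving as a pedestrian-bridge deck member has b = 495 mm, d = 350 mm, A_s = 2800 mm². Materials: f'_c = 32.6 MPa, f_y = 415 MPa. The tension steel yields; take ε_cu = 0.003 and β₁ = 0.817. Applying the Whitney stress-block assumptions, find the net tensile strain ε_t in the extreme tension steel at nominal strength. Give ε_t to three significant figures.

ε_t ≈ 0.00713

a = A_s f_y/(0.85 f'_c b) = 84.72 mm.
β₁ = 0.817, so c = a/β₁ = 84.72/0.817 = 103.70 mm.
From the linear strain diagram with ε_cu = 0.003: ε_t = 0.003 (d − c)/c = 0.003 × (350 − 103.70)/103.70 = 0.00713.
Since ε_t ≥ 0.005, the section is tension-controlled.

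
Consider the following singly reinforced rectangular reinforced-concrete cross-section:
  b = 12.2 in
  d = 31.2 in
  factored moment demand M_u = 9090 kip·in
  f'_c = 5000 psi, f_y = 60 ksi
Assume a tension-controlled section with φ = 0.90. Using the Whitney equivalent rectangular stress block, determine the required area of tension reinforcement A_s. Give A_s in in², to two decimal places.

M_n = M_u/φ = 9090/0.90 = 10100 kip·in.
From M_n = 0.85 f'_c a b (d − a/2):
a = d − √(d² − 2M_n/(0.85 f'_c b)) = 31.2 − √(31.2² − 2 × 10100/(0.85 × 5 × 12.2)) = 7.037 in.
A_s = 0.85 f'_c a b / f_y = 0.85 × 5 × 7.037 × 12.2 / 60 = 6.081 in².

A_s ≈ 6.08 in²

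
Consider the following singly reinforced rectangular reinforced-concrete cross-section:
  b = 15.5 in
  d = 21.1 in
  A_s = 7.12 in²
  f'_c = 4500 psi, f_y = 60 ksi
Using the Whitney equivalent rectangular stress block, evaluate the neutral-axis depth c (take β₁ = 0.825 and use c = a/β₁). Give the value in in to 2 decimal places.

c ≈ 8.73 in

T = A_s f_y = 7.12 × 60 = 427.2 kips.
a = T/(0.85 f'_c b) = 427.2/(0.85 × 4.5 × 15.5) = 7.2056 in.
With β₁ = 0.825, c = a/β₁ = 7.2056/0.825 = 8.73 in.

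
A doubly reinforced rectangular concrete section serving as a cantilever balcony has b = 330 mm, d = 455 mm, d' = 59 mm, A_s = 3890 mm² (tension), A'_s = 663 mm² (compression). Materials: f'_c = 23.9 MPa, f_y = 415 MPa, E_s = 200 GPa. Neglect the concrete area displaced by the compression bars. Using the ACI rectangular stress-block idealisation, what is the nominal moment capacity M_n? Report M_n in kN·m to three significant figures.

Assume both tension and compression steel yield.
Net tension couple steel: A_s − A'_s = 3227 mm².
a = (A_s − A'_s) f_y / (0.85 f'_c b) = 1339205/(0.85 × 23.9 × 330) = 199.76 mm.
c = a/β₁ = 199.76/0.85 = 235.01 mm; ε'_s = 0.003(c − d')/c = 0.0022 ≥ f_y/E_s = 0.0021, so compression steel does yield.
M_n = (A_s − A'_s) f_y (d − a/2) + A'_s f_y (d − d') = [1339205 × (455 − 99.88) + 275145 × (455 − 59)] × 10⁻⁶ = 475.58 + 108.96 = 584.54 kN·m.

M_n ≈ 585 kN·m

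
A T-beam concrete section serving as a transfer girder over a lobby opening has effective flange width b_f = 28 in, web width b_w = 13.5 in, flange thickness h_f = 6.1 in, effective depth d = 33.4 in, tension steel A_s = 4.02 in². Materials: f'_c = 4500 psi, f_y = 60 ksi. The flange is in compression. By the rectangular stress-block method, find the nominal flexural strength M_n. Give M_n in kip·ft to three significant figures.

M_n ≈ 649 kip·ft

Tension: T = A_s f_y = 4.02 × 60 = 241.2 kips.
Try a within the flange: a = T/(0.85 f'_c b_f) = 241.2/(0.85 × 4.5 × 28) = 2.252 in.
Since a = 2.252 ≤ h_f = 6.1 in, the stress block lies entirely in the flange; analyse as a rectangular beam of width b_f.
M_n = T(d − a/2) = 241.2 × (33.4 − 1.126) = 7784.5 kip·in.
M_n = 7784.5/12 = 648.71 kip·ft.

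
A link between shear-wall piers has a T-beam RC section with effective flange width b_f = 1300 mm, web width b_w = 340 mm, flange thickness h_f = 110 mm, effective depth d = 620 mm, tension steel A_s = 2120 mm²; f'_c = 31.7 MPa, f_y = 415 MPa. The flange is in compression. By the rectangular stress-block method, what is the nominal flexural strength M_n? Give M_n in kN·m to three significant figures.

Tension: T = A_s f_y = 2120 × 415 = 879800 N.
Try a within the flange: a = T/(0.85 f'_c b_f) = 879800/(0.85 × 31.7 × 1300) = 25.12 mm.
Since a = 25.12 ≤ h_f = 110 mm, the stress block lies entirely in the flange; analyse as a rectangular beam of width b_f.
M_n = T(d − a/2) = 879800 × (620 − 12.56) = 534.43 × 10⁶ N·mm.
M_n = 534.43 kN·m.

M_n ≈ 534 kN·m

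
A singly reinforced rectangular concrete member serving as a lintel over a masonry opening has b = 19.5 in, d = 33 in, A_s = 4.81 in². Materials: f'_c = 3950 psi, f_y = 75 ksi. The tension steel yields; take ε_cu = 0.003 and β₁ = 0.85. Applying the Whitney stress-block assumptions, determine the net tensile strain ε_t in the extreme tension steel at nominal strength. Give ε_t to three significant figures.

a = A_s f_y/(0.85 f'_c b) = 5.510 in.
β₁ = 0.85, so c = a/β₁ = 5.510/0.85 = 6.482 in.
From the linear strain diagram with ε_cu = 0.003: ε_t = 0.003 (d − c)/c = 0.003 × (33 − 6.482)/6.482 = 0.0123.
Since ε_t ≥ 0.005, the section is tension-controlled.

ε_t ≈ 0.0123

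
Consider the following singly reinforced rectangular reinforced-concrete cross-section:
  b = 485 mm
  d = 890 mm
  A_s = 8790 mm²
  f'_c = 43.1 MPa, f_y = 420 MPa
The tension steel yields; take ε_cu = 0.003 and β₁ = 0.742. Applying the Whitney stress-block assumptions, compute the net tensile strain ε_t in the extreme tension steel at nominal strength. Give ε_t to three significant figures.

ε_t ≈ 0.00653

a = A_s f_y/(0.85 f'_c b) = 207.78 mm.
β₁ = 0.742, so c = a/β₁ = 207.78/0.742 = 280.03 mm.
From the linear strain diagram with ε_cu = 0.003: ε_t = 0.003 (d − c)/c = 0.003 × (890 − 280.03)/280.03 = 0.00653.
Since ε_t ≥ 0.005, the section is tension-controlled.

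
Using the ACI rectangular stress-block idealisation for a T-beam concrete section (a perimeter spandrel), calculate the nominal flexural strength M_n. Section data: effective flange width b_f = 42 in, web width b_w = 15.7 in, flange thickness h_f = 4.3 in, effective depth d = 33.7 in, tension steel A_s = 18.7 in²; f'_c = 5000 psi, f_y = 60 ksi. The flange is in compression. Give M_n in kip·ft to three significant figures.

Tension: T = A_s f_y = 18.7 × 60 = 1122 kips.
Try a within the flange: a = T/(0.85 f'_c b_f) = 1122/(0.85 × 5 × 42) = 6.286 in.
a = 6.286 > h_f = 4.3 in: the block extends into the web. Split into flange-overhang and web parts.
C_f = 0.85 f'_c (b_f − b_w) h_f = 0.85 × 5 × (42 − 15.7) × 4.3 = 480.6 kips.
Remaining web compression depth: a_w = (T − C_f)/(0.85 f'_c b_w) = (1122 − 480.6)/(0.85 × 5 × 15.7) = 9.613 in.
M_n = C_f(d − h_f/2) + (T − C_f)(d − a_w/2) = 480.6 × (33.7 − 2.15) + 641.4 × (33.7 − 4.8065) = 15162.9 + 18532.3 = 33695.2 kip·in.
M_n = 33695.2/12 = 2807.93 kip·ft.

M_n ≈ 2810 kip·ft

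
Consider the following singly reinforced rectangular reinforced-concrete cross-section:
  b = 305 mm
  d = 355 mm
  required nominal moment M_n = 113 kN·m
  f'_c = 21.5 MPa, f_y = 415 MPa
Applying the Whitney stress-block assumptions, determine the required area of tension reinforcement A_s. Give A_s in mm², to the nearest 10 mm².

With M_n = 0.85 f'_c a b (d − a/2), solve the quadratic for a:
a = d − √(d² − 2M_n/(0.85 f'_c b)) = 355 − √(355² − 2 × 113×10⁶/(0.85 × 21.5 × 305)) = 62.63 mm.
A_s = 0.85 f'_c a b / f_y = 0.85 × 21.5 × 62.63 × 305 / 415 = 841.2 mm².

A_s ≈ 840 mm²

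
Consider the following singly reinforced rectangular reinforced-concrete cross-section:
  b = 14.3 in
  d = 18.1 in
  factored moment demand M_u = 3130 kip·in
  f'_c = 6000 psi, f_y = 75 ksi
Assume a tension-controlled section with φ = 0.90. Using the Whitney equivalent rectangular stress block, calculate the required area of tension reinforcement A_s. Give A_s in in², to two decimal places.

A_s ≈ 2.78 in²

M_n = M_u/φ = 3130/0.90 = 3477.78 kip·in.
From M_n = 0.85 f'_c a b (d − a/2):
a = d − √(d² − 2M_n/(0.85 f'_c b)) = 18.1 − √(18.1² − 2 × 3477.78/(0.85 × 6 × 14.3)) = 2.861 in.
A_s = 0.85 f'_c a b / f_y = 0.85 × 6 × 2.861 × 14.3 / 75 = 2.782 in².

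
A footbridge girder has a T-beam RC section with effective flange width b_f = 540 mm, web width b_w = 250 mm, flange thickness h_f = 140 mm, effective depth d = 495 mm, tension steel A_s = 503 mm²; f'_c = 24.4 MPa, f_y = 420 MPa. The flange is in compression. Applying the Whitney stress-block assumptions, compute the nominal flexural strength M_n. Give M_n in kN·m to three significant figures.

M_n ≈ 103 kN·m

Tension: T = A_s f_y = 503 × 420 = 211260 N.
Try a within the flange: a = T/(0.85 f'_c b_f) = 211260/(0.85 × 24.4 × 540) = 18.86 mm.
Since a = 18.86 ≤ h_f = 140 mm, the stress block lies entirely in the flange; analyse as a rectangular beam of width b_f.
M_n = T(d − a/2) = 211260 × (495 − 9.43) = 102.58 × 10⁶ N·mm.
M_n = 102.58 kN·m.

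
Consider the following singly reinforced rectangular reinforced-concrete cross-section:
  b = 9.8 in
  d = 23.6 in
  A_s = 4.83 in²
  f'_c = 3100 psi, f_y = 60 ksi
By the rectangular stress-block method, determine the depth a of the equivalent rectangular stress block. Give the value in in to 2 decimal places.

a ≈ 11.22 in

T = A_s f_y = 4.83 × 60 = 289.8 kips.
a = T/(0.85 f'_c b) = 289.8/(0.85 × 3.1 × 9.8) = 11.22 in.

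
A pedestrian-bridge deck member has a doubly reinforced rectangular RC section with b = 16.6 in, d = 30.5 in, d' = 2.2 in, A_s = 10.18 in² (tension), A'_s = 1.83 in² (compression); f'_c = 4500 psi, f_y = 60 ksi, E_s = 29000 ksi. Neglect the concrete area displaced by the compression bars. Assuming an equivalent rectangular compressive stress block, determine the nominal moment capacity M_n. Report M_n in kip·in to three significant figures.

M_n ≈ 16400 kip·in

Assume both steels yield.
a = (A_s − A'_s) f_y/(0.85 f'_c b) = (10.18 − 1.83) × 60/(0.85 × 4.5 × 16.6) = 7.890 in.
c = a/β₁ = 7.890/0.825 = 9.564 in; ε'_s = 0.003(c − d')/c = 0.0023 ≥ ε_y = 0.0021, so the compression steel yields.
M_n = (A_s − A'_s) f_y (d − a/2) + A'_s f_y (d − d') = 501 × (30.5 − 3.945) + 109.8 × (30.5 − 2.2) = 13304.1 + 3107.3 = 16411.4 kip·in.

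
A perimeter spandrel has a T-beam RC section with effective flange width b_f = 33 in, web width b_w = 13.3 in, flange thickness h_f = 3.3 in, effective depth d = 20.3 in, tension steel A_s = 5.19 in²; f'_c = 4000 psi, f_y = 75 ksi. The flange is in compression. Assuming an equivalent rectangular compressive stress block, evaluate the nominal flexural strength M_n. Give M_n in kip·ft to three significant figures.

Tension: T = A_s f_y = 5.19 × 75 = 389.25 kips.
Try a within the flange: a = T/(0.85 f'_c b_f) = 389.25/(0.85 × 4 × 33) = 3.469 in.
a = 3.469 > h_f = 3.3 in: the block extends into the web. Split into flange-overhang and web parts.
C_f = 0.85 f'_c (b_f − b_w) h_f = 0.85 × 4 × (33 − 13.3) × 3.3 = 221.0 kips.
Remaining web compression depth: a_w = (T − C_f)/(0.85 f'_c b_w) = (389.25 − 221.0)/(0.85 × 4 × 13.3) = 3.721 in.
M_n = C_f(d − h_f/2) + (T − C_f)(d − a_w/2) = 221.0 × (20.3 − 1.65) + 168.25 × (20.3 − 1.8605) = 4121.7 + 3102.4 = 7224.1 kip·in.
M_n = 7224.1/12 = 602.01 kip·ft.

M_n ≈ 602 kip·ft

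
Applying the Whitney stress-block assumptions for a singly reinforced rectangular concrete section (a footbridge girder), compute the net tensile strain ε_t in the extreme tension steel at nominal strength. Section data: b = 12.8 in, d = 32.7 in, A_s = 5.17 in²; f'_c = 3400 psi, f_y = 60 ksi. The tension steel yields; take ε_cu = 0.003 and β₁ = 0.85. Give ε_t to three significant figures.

ε_t ≈ 0.00694

a = A_s f_y/(0.85 f'_c b) = 8.386 in.
β₁ = 0.85, so c = a/β₁ = 8.386/0.85 = 9.866 in.
From the linear strain diagram with ε_cu = 0.003: ε_t = 0.003 (d − c)/c = 0.003 × (32.7 − 9.866)/9.866 = 0.00694.
Since ε_t ≥ 0.005, the section is tension-controlled.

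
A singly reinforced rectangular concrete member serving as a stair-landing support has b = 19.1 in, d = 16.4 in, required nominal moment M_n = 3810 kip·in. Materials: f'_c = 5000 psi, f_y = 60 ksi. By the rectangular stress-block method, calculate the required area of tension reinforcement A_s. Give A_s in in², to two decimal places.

From M_n = 0.85 f'_c a b (d − a/2):
a = d − √(d² − 2M_n/(0.85 f'_c b)) = 16.4 − √(16.4² − 2 × 3810/(0.85 × 5 × 19.1)) = 3.168 in.
A_s = 0.85 f'_c a b / f_y = 0.85 × 5 × 3.168 × 19.1 / 60 = 4.286 in².

A_s ≈ 4.29 in²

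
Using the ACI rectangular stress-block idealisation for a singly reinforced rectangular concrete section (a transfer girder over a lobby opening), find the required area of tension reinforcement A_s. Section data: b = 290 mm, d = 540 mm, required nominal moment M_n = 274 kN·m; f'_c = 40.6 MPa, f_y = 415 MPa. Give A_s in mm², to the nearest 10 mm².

A_s ≈ 1290 mm²

With M_n = 0.85 f'_c a b (d − a/2), solve the quadratic for a:
a = d − √(d² − 2M_n/(0.85 f'_c b)) = 540 − √(540² − 2 × 274×10⁶/(0.85 × 40.6 × 290)) = 53.33 mm.
A_s = 0.85 f'_c a b / f_y = 0.85 × 40.6 × 53.33 × 290 / 415 = 1286.1 mm².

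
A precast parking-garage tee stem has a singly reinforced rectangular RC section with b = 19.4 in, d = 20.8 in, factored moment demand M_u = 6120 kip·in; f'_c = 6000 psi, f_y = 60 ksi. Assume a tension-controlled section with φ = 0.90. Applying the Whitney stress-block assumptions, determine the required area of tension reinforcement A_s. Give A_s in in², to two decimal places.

M_n = M_u/φ = 6120/0.90 = 6800 kip·in.
From M_n = 0.85 f'_c a b (d − a/2):
a = d − √(d² − 2M_n/(0.85 f'_c b)) = 20.8 − √(20.8² − 2 × 6800/(0.85 × 6 × 19.4)) = 3.619 in.
A_s = 0.85 f'_c a b / f_y = 0.85 × 6 × 3.619 × 19.4 / 60 = 5.968 in².

A_s ≈ 5.97 in²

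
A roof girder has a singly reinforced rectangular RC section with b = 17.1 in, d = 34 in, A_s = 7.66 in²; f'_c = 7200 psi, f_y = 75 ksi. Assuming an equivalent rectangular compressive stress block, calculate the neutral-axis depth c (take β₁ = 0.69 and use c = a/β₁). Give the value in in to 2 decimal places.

T = A_s f_y = 7.66 × 75 = 574.5 kips.
a = T/(0.85 f'_c b) = 574.5/(0.85 × 7.2 × 17.1) = 5.4896 in.
With β₁ = 0.69, c = a/β₁ = 5.4896/0.69 = 7.96 in.

c ≈ 7.96 in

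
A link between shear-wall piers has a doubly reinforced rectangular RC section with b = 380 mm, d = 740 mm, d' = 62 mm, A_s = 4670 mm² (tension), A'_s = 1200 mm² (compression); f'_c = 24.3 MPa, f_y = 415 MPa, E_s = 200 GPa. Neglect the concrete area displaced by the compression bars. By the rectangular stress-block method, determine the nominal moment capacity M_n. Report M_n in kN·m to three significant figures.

M_n ≈ 1270 kN·m

Assume both tension and compression steel yield.
Net tension couple steel: A_s − A'_s = 3470 mm².
a = (A_s − A'_s) f_y / (0.85 f'_c b) = 1440050/(0.85 × 24.3 × 380) = 183.47 mm.
c = a/β₁ = 183.47/0.85 = 215.85 mm; ε'_s = 0.003(c − d')/c = 0.0021 ≥ f_y/E_s = 0.0021, so compression steel does yield.
M_n = (A_s − A'_s) f_y (d − a/2) + A'_s f_y (d − d') = [1440050 × (740 − 91.735) + 498000 × (740 − 62)] × 10⁻⁶ = 933.53 + 337.64 = 1271.17 kN·m.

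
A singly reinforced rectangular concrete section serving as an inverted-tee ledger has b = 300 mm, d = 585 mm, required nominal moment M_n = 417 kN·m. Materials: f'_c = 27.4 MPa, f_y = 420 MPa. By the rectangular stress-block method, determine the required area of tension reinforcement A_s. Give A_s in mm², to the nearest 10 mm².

A_s ≈ 1880 mm²

With M_n = 0.85 f'_c a b (d − a/2), solve the quadratic for a:
a = d − √(d² − 2M_n/(0.85 f'_c b)) = 585 − √(585² − 2 × 417×10⁶/(0.85 × 27.4 × 300)) = 112.92 mm.
A_s = 0.85 f'_c a b / f_y = 0.85 × 27.4 × 112.92 × 300 / 420 = 1878.5 mm².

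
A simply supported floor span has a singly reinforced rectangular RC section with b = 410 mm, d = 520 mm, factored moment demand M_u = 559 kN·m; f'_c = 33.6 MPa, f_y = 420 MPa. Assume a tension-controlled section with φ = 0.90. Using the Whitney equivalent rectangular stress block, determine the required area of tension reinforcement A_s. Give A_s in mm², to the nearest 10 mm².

M_n = M_u/φ = 559/0.90 = 621.111 kN·m.
With M_n = 0.85 f'_c a b (d − a/2), solve the quadratic for a:
a = d − √(d² − 2M_n/(0.85 f'_c b)) = 520 − √(520² − 2 × 621.111×10⁶/(0.85 × 33.6 × 410)) = 114.64 mm.
A_s = 0.85 f'_c a b / f_y = 0.85 × 33.6 × 114.64 × 410 / 420 = 3196.2 mm².

A_s ≈ 3200 mm²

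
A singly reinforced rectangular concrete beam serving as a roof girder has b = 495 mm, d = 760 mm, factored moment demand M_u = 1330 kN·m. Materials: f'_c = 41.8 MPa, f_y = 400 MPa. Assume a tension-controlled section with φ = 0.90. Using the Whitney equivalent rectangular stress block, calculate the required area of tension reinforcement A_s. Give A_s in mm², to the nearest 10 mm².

A_s ≈ 5280 mm²

M_n = M_u/φ = 1330/0.90 = 1477.78 kN·m.
With M_n = 0.85 f'_c a b (d − a/2), solve the quadratic for a:
a = d − √(d² − 2M_n/(0.85 f'_c b)) = 760 − √(760² − 2 × 1477.78×10⁶/(0.85 × 41.8 × 495)) = 120.04 mm.
A_s = 0.85 f'_c a b / f_y = 0.85 × 41.8 × 120.04 × 495 / 400 = 5278.0 mm².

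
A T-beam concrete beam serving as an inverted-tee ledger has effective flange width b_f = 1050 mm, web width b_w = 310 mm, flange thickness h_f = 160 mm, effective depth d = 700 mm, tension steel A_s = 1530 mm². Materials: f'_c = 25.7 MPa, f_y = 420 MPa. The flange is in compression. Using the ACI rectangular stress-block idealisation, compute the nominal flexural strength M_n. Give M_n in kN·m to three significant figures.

Tension: T = A_s f_y = 1530 × 420 = 642600 N.
Try a within the flange: a = T/(0.85 f'_c b_f) = 642600/(0.85 × 25.7 × 1050) = 28.02 mm.
Since a = 28.02 ≤ h_f = 160 mm, the stress block lies entirely in the flange; analyse as a rectangular beam of width b_f.
M_n = T(d − a/2) = 642600 × (700 − 14.01) = 440.82 × 10⁶ N·mm.
M_n = 440.82 kN·m.

M_n ≈ 441 kN·m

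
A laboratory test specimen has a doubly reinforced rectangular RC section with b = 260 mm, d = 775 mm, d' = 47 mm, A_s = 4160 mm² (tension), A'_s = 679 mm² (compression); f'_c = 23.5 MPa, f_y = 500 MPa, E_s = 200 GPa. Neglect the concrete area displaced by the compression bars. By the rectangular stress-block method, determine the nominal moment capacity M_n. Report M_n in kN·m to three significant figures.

M_n ≈ 1300 kN·m

Assume both tension and compression steel yield.
Net tension couple steel: A_s − A'_s = 3481 mm².
a = (A_s − A'_s) f_y / (0.85 f'_c b) = 1740500/(0.85 × 23.5 × 260) = 335.13 mm.
c = a/β₁ = 335.13/0.85 = 394.27 mm; ε'_s = 0.003(c − d')/c = 0.0026 ≥ f_y/E_s = 0.0025, so compression steel does yield.
M_n = (A_s − A'_s) f_y (d − a/2) + A'_s f_y (d − d') = [1740500 × (775 − 167.565) + 339500 × (775 − 47)] × 10⁻⁶ = 1057.24 + 247.16 = 1304.40 kN·m.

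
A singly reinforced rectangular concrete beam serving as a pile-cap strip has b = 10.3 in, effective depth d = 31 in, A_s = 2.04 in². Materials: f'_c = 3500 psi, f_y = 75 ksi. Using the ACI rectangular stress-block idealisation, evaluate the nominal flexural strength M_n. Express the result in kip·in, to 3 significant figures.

M_n ≈ 4360 kip·in

T = A_s f_y = 2.04 × 75 = 153 kips.
a = T/(0.85 f'_c b) = 153/(0.85 × 3.5 × 10.3) = 4.993 in.
M_n = T(d − a/2) = 153 × (31 − 2.4965) = 4361.0 kip·in.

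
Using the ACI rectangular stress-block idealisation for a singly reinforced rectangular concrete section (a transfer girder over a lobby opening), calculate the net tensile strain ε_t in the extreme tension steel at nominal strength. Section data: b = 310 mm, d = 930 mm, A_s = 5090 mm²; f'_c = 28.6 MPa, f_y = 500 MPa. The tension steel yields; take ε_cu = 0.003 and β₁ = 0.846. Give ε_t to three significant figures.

ε_t ≈ 0.00399

a = A_s f_y/(0.85 f'_c b) = 337.71 mm.
β₁ = 0.846, so c = a/β₁ = 337.71/0.846 = 399.18 mm.
From the linear strain diagram with ε_cu = 0.003: ε_t = 0.003 (d − c)/c = 0.003 × (930 − 399.18)/399.18 = 0.00399.
ε_t < 0.004 — the section is over-reinforced for flexure under ACI limits.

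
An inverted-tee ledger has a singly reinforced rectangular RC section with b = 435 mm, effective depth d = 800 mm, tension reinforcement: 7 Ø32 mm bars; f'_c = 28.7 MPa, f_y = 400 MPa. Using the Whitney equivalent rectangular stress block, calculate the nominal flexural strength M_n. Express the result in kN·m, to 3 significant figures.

M_n ≈ 1560 kN·m

A_s = 7 × 804 = 5628 mm².
T = A_s f_y = 5628 × 400 = 2251200 N = 2251.2 kN.
From C = T: a = T/(0.85 f'_c b) = 2251200/(0.85 × 28.7 × 435) = 212.14 mm.
M_n = T(d − a/2) = 2251.2 kN × (800 − 106.07) mm = 1562.18 kN·m.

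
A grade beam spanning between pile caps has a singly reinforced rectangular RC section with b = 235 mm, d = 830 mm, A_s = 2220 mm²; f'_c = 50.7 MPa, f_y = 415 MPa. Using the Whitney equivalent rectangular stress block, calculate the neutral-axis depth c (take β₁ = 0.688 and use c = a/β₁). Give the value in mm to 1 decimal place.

c ≈ 132.2 mm

T = A_s f_y = 2220 × 415 = 921300 N = 921.3 kN.
Setting C = 0.85 f'_c a b equal to T: a = 921300/(0.85 × 50.7 × 235) = 90.972 mm.
With β₁ = 0.688, c = a/β₁ = 90.972/0.688 = 132.2 mm.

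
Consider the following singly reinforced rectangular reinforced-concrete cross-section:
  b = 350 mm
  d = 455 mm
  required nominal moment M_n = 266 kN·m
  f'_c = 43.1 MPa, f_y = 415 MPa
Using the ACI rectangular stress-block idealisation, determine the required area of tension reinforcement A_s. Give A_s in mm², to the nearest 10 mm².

A_s ≈ 1490 mm²

With M_n = 0.85 f'_c a b (d − a/2), solve the quadratic for a:
a = d − √(d² − 2M_n/(0.85 f'_c b)) = 455 − √(455² − 2 × 266×10⁶/(0.85 × 43.1 × 350)) = 48.14 mm.
A_s = 0.85 f'_c a b / f_y = 0.85 × 43.1 × 48.14 × 350 / 415 = 1487.4 mm².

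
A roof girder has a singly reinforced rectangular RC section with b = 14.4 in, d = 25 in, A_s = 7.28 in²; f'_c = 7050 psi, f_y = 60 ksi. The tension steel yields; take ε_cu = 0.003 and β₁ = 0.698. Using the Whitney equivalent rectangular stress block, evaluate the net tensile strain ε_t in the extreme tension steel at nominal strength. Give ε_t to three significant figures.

a = A_s f_y/(0.85 f'_c b) = 5.062 in.
β₁ = 0.698, so c = a/β₁ = 5.062/0.698 = 7.252 in.
From the linear strain diagram with ε_cu = 0.003: ε_t = 0.003 (d − c)/c = 0.003 × (25 − 7.252)/7.252 = 0.00734.
Since ε_t ≥ 0.005, the section is tension-controlled.

ε_t ≈ 0.00734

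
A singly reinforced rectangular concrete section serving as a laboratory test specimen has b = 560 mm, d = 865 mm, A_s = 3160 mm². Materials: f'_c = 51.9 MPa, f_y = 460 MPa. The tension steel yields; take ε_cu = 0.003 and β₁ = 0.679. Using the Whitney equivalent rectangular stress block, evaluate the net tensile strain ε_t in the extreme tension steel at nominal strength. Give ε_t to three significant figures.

a = A_s f_y/(0.85 f'_c b) = 58.84 mm.
β₁ = 0.679, so c = a/β₁ = 58.84/0.679 = 86.66 mm.
From the linear strain diagram with ε_cu = 0.003: ε_t = 0.003 (d − c)/c = 0.003 × (865 − 86.66)/86.66 = 0.0269.
Since ε_t ≥ 0.005, the section is tension-controlled.

ε_t ≈ 0.0269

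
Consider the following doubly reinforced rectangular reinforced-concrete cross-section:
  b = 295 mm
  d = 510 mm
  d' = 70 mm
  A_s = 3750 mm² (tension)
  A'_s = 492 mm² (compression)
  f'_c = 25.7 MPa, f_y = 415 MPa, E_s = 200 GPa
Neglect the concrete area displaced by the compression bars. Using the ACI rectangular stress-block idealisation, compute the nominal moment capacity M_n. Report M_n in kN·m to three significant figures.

Assume both tension and compression steel yield.
Net tension couple steel: A_s − A'_s = 3258 mm².
a = (A_s − A'_s) f_y / (0.85 f'_c b) = 1352070/(0.85 × 25.7 × 295) = 209.81 mm.
c = a/β₁ = 209.81/0.85 = 246.84 mm; ε'_s = 0.003(c − d')/c = 0.0021 ≥ f_y/E_s = 0.0021, so compression steel does yield.
M_n = (A_s − A'_s) f_y (d − a/2) + A'_s f_y (d − d') = [1352070 × (510 − 104.905) + 204180 × (510 − 70)] × 10⁻⁶ = 547.72 + 89.84 = 637.56 kN·m.

M_n ≈ 638 kN·m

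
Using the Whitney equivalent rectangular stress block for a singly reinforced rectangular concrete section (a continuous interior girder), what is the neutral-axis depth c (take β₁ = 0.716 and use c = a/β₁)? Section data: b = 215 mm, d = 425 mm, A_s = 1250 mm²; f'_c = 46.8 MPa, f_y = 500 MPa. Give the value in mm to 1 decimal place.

c ≈ 102.1 mm

T = A_s f_y = 1250 × 500 = 625000 N = 625 kN.
Setting C = 0.85 f'_c a b equal to T: a = 625000/(0.85 × 46.8 × 215) = 73.076 mm.
With β₁ = 0.716, c = a/β₁ = 73.076/0.716 = 102.1 mm.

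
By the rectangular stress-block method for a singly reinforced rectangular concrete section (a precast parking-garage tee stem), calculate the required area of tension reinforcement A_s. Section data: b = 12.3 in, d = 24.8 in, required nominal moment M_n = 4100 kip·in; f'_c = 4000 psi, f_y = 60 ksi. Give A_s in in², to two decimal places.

A_s ≈ 3.02 in²

From M_n = 0.85 f'_c a b (d − a/2):
a = d − √(d² − 2M_n/(0.85 f'_c b)) = 24.8 − √(24.8² − 2 × 4100/(0.85 × 4 × 12.3)) = 4.331 in.
A_s = 0.85 f'_c a b / f_y = 0.85 × 4 × 4.331 × 12.3 / 60 = 3.019 in².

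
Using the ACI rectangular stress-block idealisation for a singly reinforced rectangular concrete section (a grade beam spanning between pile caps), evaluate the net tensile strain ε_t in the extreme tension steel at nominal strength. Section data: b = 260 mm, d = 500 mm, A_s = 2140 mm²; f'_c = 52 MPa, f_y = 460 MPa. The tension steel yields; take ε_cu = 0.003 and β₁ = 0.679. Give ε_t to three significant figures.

a = A_s f_y/(0.85 f'_c b) = 85.66 mm.
β₁ = 0.679, so c = a/β₁ = 85.66/0.679 = 126.16 mm.
From the linear strain diagram with ε_cu = 0.003: ε_t = 0.003 (d − c)/c = 0.003 × (500 − 126.16)/126.16 = 0.00889.
Since ε_t ≥ 0.005, the section is tension-controlled.

ε_t ≈ 0.00889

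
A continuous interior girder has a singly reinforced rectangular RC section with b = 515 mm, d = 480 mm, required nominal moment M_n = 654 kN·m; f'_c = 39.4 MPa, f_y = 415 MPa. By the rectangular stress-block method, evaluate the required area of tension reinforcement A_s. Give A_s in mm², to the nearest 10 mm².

With M_n = 0.85 f'_c a b (d − a/2), solve the quadratic for a:
a = d − √(d² − 2M_n/(0.85 f'_c b)) = 480 − √(480² − 2 × 654×10⁶/(0.85 × 39.4 × 515)) = 86.86 mm.
A_s = 0.85 f'_c a b / f_y = 0.85 × 39.4 × 86.86 × 515 / 415 = 3609.9 mm².

A_s ≈ 3610 mm²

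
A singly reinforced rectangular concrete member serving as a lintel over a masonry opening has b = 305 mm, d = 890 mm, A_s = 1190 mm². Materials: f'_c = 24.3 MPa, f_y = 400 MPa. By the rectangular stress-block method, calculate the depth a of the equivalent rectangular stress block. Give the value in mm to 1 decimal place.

a ≈ 75.6 mm

T = A_s f_y = 1190 × 400 = 476000 N = 476 kN.
Setting C = 0.85 f'_c a b equal to T: a = 476000/(0.85 × 24.3 × 305) = 75.6 mm.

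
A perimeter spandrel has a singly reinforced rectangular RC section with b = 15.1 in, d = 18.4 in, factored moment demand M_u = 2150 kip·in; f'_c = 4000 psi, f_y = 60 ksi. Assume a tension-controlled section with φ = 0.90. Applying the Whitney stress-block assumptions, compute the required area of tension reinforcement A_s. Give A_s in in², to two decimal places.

A_s ≈ 2.34 in²

M_n = M_u/φ = 2150/0.90 = 2388.89 kip·in.
From M_n = 0.85 f'_c a b (d − a/2):
a = d − √(d² − 2M_n/(0.85 f'_c b)) = 18.4 − √(18.4² − 2 × 2388.89/(0.85 × 4 × 15.1)) = 2.732 in.
A_s = 0.85 f'_c a b / f_y = 0.85 × 4 × 2.732 × 15.1 / 60 = 2.338 in².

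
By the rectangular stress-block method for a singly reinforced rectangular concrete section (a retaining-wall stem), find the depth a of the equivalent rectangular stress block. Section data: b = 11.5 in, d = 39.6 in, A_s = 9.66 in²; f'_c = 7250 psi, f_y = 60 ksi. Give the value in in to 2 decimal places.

T = A_s f_y = 9.66 × 60 = 579.6 kips.
a = T/(0.85 f'_c b) = 579.6/(0.85 × 7.25 × 11.5) = 8.18 in.

a ≈ 8.18 in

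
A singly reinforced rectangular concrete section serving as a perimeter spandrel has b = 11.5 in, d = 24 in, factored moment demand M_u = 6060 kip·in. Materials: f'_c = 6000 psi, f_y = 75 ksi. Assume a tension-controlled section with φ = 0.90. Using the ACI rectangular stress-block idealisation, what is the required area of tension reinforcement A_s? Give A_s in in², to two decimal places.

M_n = M_u/φ = 6060/0.90 = 6733.33 kip·in.
From M_n = 0.85 f'_c a b (d − a/2):
a = d − √(d² − 2M_n/(0.85 f'_c b)) = 24 − √(24² − 2 × 6733.33/(0.85 × 6 × 11.5)) = 5.388 in.
A_s = 0.85 f'_c a b / f_y = 0.85 × 6 × 5.388 × 11.5 / 75 = 4.213 in².

A_s ≈ 4.21 in²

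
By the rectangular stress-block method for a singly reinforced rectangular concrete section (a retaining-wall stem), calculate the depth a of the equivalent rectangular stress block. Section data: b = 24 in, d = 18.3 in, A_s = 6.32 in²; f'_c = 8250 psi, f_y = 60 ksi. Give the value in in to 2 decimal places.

a ≈ 2.25 in

T = A_s f_y = 6.32 × 60 = 379.2 kips.
a = T/(0.85 f'_c b) = 379.2/(0.85 × 8.25 × 24) = 2.25 in.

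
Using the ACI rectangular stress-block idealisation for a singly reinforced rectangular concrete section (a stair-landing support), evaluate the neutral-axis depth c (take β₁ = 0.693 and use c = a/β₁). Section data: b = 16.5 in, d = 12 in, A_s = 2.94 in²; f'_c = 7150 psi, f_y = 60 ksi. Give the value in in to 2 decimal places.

c ≈ 2.54 in

T = A_s f_y = 2.94 × 60 = 176.4 kips.
a = T/(0.85 f'_c b) = 176.4/(0.85 × 7.15 × 16.5) = 1.7591 in.
With β₁ = 0.693, c = a/β₁ = 1.7591/0.693 = 2.54 in.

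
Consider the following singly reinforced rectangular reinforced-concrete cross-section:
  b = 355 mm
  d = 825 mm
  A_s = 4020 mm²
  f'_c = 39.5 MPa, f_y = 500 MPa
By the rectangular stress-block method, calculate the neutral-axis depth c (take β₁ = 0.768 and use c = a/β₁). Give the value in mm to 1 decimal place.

c ≈ 219.6 mm

T = A_s f_y = 4020 × 500 = 2010000 N = 2010 kN.
Setting C = 0.85 f'_c a b equal to T: a = 2010000/(0.85 × 39.5 × 355) = 168.637 mm.
With β₁ = 0.768, c = a/β₁ = 168.637/0.768 = 219.6 mm.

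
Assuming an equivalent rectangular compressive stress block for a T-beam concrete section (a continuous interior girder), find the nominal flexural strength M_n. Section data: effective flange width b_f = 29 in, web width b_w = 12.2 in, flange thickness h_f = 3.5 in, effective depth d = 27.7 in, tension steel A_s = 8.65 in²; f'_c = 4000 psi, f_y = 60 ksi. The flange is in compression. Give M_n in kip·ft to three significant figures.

M_n ≈ 1070 kip·ft

Tension: T = A_s f_y = 8.65 × 60 = 519 kips.
Try a within the flange: a = T/(0.85 f'_c b_f) = 519/(0.85 × 4 × 29) = 5.264 in.
a = 5.264 > h_f = 3.5 in: the block extends into the web. Split into flange-overhang and web parts.
C_f = 0.85 f'_c (b_f − b_w) h_f = 0.85 × 4 × (29 − 12.2) × 3.5 = 199.9 kips.
Remaining web compression depth: a_w = (T − C_f)/(0.85 f'_c b_w) = (519 − 199.9)/(0.85 × 4 × 12.2) = 7.693 in.
M_n = C_f(d − h_f/2) + (T − C_f)(d − a_w/2) = 199.9 × (27.7 − 1.75) + 319.1 × (27.7 − 3.8465) = 5187.4 + 7611.7 = 12799.1 kip·in.
M_n = 12799.1/12 = 1066.59 kip·ft.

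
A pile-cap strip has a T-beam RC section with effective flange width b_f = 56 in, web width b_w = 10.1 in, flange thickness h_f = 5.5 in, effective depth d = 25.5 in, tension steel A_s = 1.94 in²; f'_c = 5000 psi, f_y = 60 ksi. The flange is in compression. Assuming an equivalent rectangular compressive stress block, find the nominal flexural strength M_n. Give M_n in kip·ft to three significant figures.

Tension: T = A_s f_y = 1.94 × 60 = 116.4 kips.
Try a within the flange: a = T/(0.85 f'_c b_f) = 116.4/(0.85 × 5 × 56) = 0.489 in.
Since a = 0.489 ≤ h_f = 5.5 in, the stress block lies entirely in the flange; analyse as a rectangular beam of width b_f.
M_n = T(d − a/2) = 116.4 × (25.5 − 0.2445) = 2939.7 kip·in.
M_n = 2939.7/12 = 244.98 kip·ft.

M_n ≈ 245 kip·ft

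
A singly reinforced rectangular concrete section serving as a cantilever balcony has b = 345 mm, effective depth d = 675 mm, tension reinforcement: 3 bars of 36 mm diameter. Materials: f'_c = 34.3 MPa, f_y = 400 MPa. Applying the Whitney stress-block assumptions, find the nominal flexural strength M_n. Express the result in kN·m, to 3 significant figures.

M_n ≈ 750 kN·m

A_s = 3 × 1018 = 3054 mm².
T = A_s f_y = 3054 × 400 = 1221600 N = 1221.6 kN.
From C = T: a = T/(0.85 f'_c b) = 1221600/(0.85 × 34.3 × 345) = 121.45 mm.
M_n = T(d − a/2) = 1221.6 kN × (675 − 60.725) mm = 750.40 kN·m.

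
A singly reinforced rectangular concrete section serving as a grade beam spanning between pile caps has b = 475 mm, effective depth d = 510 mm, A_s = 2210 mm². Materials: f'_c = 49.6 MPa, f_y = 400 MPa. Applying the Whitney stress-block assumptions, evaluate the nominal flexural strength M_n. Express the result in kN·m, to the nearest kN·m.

M_n ≈ 431 kN·m

T = A_s f_y = 2210 × 400 = 884000 N = 884 kN.
From C = T: a = T/(0.85 f'_c b) = 884000/(0.85 × 49.6 × 475) = 44.14 mm.
M_n = T(d − a/2) = 884 kN × (510 − 22.07) mm = 431.33 kN·m.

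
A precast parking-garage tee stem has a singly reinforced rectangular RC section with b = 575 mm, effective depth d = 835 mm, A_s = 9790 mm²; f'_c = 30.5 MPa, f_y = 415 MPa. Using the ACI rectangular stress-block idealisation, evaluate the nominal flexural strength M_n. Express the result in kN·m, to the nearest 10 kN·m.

T = A_s f_y = 9790 × 415 = 4062850 N = 4062.85 kN.
From C = T: a = T/(0.85 f'_c b) = 4062850/(0.85 × 30.5 × 575) = 272.55 mm.
M_n = T(d − a/2) = 4062.85 kN × (835 − 136.275) mm = 2838.81 kN·m.

M_n ≈ 2840 kN·m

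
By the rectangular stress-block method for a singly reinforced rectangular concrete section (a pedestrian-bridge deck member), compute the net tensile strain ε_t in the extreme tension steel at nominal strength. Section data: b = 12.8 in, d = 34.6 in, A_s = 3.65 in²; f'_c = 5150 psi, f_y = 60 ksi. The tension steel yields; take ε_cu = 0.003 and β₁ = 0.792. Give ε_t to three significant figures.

ε_t ≈ 0.0180

a = A_s f_y/(0.85 f'_c b) = 3.908 in.
β₁ = 0.792, so c = a/β₁ = 3.908/0.792 = 4.934 in.
From the linear strain diagram with ε_cu = 0.003: ε_t = 0.003 (d − c)/c = 0.003 × (34.6 − 4.934)/4.934 = 0.0180.
Since ε_t ≥ 0.005, the section is tension-controlled.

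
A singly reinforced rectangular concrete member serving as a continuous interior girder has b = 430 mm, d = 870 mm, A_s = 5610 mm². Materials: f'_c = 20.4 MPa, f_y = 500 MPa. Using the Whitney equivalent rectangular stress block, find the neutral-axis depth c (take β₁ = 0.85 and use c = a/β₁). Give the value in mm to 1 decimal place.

T = A_s f_y = 5610 × 500 = 2805000 N = 2805 kN.
Setting C = 0.85 f'_c a b equal to T: a = 2805000/(0.85 × 20.4 × 430) = 376.197 mm.
With β₁ = 0.85, c = a/β₁ = 376.197/0.85 = 442.6 mm.

c ≈ 442.6 mm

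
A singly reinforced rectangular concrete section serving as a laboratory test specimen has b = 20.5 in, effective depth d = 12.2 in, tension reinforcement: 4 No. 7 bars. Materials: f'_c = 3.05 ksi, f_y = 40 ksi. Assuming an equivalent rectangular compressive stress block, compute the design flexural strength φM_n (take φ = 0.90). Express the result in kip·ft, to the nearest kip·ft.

A_s = 4 × 0.6 = 2.4 in².
T = A_s f_y = 2.4 × 40 = 96 kips.
a = T/(0.85 f'_c b) = 96/(0.85 × 3.05 × 20.5) = 1.806 in.
M_n = T(d − a/2) = 96 × (12.2 − 0.903) = 1084.5 kip·in = 1084.5/12 = 90.38 kip·ft.
φM_n = 0.90 × 90.38 = 81.34 kip·ft.

φM_n ≈ 81 kip·ft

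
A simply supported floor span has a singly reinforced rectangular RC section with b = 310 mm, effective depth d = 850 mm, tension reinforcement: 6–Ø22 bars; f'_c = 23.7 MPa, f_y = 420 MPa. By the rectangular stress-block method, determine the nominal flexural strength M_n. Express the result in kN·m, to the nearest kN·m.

A_s = 6 × 380 = 2280 mm².
T = A_s f_y = 2280 × 420 = 957600 N = 957.6 kN.
From C = T: a = T/(0.85 f'_c b) = 957600/(0.85 × 23.7 × 310) = 153.34 mm.
M_n = T(d − a/2) = 957.6 kN × (850 − 76.67) mm = 740.54 kN·m.

M_n ≈ 741 kN·m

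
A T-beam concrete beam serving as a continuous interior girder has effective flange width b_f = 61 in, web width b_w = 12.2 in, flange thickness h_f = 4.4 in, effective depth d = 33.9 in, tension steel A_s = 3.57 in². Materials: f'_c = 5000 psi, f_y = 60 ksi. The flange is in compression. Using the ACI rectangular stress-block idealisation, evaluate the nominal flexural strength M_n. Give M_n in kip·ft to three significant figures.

M_n ≈ 598 kip·ft

Tension: T = A_s f_y = 3.57 × 60 = 214.2 kips.
Try a within the flange: a = T/(0.85 f'_c b_f) = 214.2/(0.85 × 5 × 61) = 0.826 in.
Since a = 0.826 ≤ h_f = 4.4 in, the stress block lies entirely in the flange; analyse as a rectangular beam of width b_f.
M_n = T(d − a/2) = 214.2 × (33.9 − 0.413) = 7172.9 kip·in.
M_n = 7172.9/12 = 597.74 kip·ft.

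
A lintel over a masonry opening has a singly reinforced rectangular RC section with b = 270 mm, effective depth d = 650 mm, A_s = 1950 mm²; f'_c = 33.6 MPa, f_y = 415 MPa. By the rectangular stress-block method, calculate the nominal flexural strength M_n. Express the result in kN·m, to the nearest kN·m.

M_n ≈ 484 kN·m

T = A_s f_y = 1950 × 415 = 809250 N = 809.25 kN.
From C = T: a = T/(0.85 f'_c b) = 809250/(0.85 × 33.6 × 270) = 104.94 mm.
M_n = T(d − a/2) = 809.25 kN × (650 − 52.47) mm = 483.55 kN·m.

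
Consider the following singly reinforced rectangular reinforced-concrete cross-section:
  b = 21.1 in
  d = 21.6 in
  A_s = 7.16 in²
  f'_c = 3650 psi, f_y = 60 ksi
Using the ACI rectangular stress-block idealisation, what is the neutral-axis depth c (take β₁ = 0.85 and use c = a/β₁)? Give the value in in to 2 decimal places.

c ≈ 7.72 in

T = A_s f_y = 7.16 × 60 = 429.6 kips.
a = T/(0.85 f'_c b) = 429.6/(0.85 × 3.65 × 21.1) = 6.5625 in.
With β₁ = 0.85, c = a/β₁ = 6.5625/0.85 = 7.72 in.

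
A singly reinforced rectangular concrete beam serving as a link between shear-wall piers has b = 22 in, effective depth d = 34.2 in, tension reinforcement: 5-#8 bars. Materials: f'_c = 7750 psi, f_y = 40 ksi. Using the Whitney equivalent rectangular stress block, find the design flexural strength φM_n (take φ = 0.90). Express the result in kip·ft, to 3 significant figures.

A_s = 5 × 0.79 = 3.95 in².
T = A_s f_y = 3.95 × 40 = 158 kips.
a = T/(0.85 f'_c b) = 158/(0.85 × 7.75 × 22) = 1.090 in.
M_n = T(d − a/2) = 158 × (34.2 − 0.545) = 5317.5 kip·in = 5317.5/12 = 443.13 kip·ft.
φM_n = 0.90 × 443.13 = 398.82 kip·ft.

φM_n ≈ 399 kip·ft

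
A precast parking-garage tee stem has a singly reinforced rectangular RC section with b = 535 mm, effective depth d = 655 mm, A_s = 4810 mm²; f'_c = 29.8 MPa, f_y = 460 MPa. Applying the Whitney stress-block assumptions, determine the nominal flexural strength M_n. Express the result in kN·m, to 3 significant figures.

M_n ≈ 1270 kN·m

T = A_s f_y = 4810 × 460 = 2212600 N = 2212.6 kN.
From C = T: a = T/(0.85 f'_c b) = 2212600/(0.85 × 29.8 × 535) = 163.27 mm.
M_n = T(d − a/2) = 2212.6 kN × (655 − 81.635) mm = 1268.63 kN·m.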